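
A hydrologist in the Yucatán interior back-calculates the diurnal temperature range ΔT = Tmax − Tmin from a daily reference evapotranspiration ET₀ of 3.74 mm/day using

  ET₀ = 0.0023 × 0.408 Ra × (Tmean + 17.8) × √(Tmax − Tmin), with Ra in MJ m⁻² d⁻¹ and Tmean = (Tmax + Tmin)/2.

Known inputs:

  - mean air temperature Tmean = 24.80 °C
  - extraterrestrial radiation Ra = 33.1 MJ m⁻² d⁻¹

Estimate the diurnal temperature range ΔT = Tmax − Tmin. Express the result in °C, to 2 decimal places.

7.99 °C

√ΔT = ET₀ / [0.0023 × 0.408 × Ra × (Tmean+17.8)] = 3.74 / (0.0023 × 13.5048 × 42.60) = 2.8265
ΔT = 2.8265² = 7.989 °C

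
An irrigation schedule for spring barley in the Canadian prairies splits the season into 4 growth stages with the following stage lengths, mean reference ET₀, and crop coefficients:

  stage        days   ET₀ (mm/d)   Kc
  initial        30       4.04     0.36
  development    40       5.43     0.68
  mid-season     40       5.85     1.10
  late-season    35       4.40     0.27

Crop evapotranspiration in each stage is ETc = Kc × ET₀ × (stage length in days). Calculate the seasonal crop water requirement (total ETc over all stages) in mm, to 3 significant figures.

initial: 0.36 × 4.04 × 30 = 43.63 mm
development: 0.68 × 5.43 × 40 = 147.70 mm
mid-season: 1.10 × 5.85 × 40 = 257.40 mm
late-season: 0.27 × 4.40 × 35 = 41.58 mm
Seasonal total = 490.31 mm

490 mm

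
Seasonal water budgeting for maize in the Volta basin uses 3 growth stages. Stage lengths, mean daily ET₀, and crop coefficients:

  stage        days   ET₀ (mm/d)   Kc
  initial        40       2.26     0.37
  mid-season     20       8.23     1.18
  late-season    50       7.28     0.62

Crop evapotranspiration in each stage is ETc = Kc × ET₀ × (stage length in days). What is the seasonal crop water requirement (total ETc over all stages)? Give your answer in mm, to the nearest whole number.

453 mm

initial: 0.37 × 2.26 × 40 = 33.45 mm
mid-season: 1.18 × 8.23 × 20 = 194.23 mm
late-season: 0.62 × 7.28 × 50 = 225.68 mm
Seasonal total = 453.36 mm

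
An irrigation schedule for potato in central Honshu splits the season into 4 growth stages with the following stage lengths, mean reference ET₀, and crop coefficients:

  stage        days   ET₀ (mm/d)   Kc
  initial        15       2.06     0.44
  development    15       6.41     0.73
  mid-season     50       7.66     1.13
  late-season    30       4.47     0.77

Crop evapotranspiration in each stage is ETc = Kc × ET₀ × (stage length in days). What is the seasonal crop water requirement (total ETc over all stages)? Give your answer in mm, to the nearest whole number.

620 mm

initial: 0.44 × 2.06 × 15 = 13.60 mm
development: 0.73 × 6.41 × 15 = 70.19 mm
mid-season: 1.13 × 7.66 × 50 = 432.79 mm
late-season: 0.77 × 4.47 × 30 = 103.26 mm
Seasonal total = 619.84 mm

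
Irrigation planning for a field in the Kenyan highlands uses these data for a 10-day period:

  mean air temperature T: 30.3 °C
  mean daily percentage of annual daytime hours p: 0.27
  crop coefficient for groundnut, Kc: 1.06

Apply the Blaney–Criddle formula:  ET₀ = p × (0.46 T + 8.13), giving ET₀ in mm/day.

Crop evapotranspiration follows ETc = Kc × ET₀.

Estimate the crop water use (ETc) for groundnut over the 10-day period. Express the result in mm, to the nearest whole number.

63 mm

ET₀ = 0.27 × (0.46 × 30.3 + 8.13) = 0.27 × 22.068 = 5.9584 mm/d
ETc = Kc × ET₀ = 1.06 × 5.9584 = 6.3159 mm/d
Over 10 days: 6.3159 × 10 = 63.159 mm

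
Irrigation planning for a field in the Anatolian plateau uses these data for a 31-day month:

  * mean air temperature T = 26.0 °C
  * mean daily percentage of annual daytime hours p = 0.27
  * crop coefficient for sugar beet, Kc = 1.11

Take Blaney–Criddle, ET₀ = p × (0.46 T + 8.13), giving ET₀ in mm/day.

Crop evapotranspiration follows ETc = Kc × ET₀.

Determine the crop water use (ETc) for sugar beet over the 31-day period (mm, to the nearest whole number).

187 mm

ET₀ = 0.27 × (0.46 × 26.0 + 8.13) = 0.27 × 20.090 = 5.4243 mm/d
ETc = Kc × ET₀ = 1.11 × 5.4243 = 6.0210 mm/d
Over 31 days: 6.0210 × 31 = 186.651 mm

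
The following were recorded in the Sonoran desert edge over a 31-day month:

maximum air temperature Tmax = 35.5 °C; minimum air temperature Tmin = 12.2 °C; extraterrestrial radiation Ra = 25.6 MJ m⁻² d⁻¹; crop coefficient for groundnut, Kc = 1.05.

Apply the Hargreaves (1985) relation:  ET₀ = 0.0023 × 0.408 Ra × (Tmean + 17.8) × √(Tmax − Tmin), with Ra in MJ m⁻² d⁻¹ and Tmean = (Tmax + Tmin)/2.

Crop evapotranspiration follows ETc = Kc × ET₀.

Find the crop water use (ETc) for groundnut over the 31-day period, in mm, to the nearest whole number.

157 mm

Tmean = (35.5 + 12.2)/2 = 23.85 °C
0.408 Ra = 0.408 × 25.6 = 10.4448 mm/d equivalent
ET₀ = 0.0023 × 10.4448 × (23.85 + 17.8) × √23.3 = 0.0023 × 10.4448 × 41.65 × 4.8270 = 4.8297 mm/d
ETc = Kc × ET₀ = 1.05 × 4.8297 = 5.0712 mm/d
Over 31 days: 5.0712 × 31 = 157.207 mm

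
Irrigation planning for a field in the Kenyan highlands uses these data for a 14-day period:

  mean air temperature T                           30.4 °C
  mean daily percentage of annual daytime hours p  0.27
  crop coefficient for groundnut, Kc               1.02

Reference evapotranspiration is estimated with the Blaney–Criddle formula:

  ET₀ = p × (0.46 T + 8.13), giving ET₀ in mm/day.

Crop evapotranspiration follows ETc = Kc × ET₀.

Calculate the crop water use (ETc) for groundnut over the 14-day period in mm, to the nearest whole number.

85 mm

ET₀ = 0.27 × (0.46 × 30.4 + 8.13) = 0.27 × 22.114 = 5.9708 mm/d
ETc = Kc × ET₀ = 1.02 × 5.9708 = 6.0902 mm/d
Over 14 days: 6.0902 × 14 = 85.263 mm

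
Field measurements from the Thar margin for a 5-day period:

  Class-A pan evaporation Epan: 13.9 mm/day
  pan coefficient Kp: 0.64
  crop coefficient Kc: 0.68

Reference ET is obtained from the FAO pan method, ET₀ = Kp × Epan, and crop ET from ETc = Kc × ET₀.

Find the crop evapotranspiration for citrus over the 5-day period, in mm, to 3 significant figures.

30.2 mm

ET₀ = 0.64 × 13.9 = 8.8960 mm/d
ETc = Kc × ET₀ = 0.68 × 8.8960 = 6.0493 mm/d
Over 5 days: 6.0493 × 5 = 30.247 mm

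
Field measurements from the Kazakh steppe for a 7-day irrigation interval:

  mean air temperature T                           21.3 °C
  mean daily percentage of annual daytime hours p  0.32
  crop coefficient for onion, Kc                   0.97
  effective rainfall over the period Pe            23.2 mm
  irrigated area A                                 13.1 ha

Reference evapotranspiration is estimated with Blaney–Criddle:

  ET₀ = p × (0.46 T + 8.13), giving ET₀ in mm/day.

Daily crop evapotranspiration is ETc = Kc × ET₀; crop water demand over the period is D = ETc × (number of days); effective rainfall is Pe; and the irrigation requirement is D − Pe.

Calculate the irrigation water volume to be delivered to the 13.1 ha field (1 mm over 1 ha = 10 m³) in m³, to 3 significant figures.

ET₀ = 0.32 × (0.46 × 21.3 + 8.13) = 0.32 × 17.928 = 5.7370 mm/d
ETc = Kc × ET₀ = 0.97 × 5.7370 = 5.5649 mm/d
Crop demand D = ETc × 7 d = 5.5649 × 7 = 38.954 mm
D − Pe = 38.954 − 23.2 = 15.754 mm
Volume = 15.754 mm × 13.1 ha × 10 = 2063.8 m³

2060 m³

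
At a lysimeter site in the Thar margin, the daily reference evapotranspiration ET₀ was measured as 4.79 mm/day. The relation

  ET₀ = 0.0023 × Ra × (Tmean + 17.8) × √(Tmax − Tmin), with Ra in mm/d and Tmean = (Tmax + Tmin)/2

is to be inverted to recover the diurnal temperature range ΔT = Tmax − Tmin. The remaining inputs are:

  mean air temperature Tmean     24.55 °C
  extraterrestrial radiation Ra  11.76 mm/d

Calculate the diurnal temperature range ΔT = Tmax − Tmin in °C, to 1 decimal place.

17.5 °C

√ΔT = ET₀ / [0.0023 × Ra × (Tmean+17.8)] = 4.79 / (0.0023 × 11.76 × 42.35) = 4.1816
ΔT = 4.1816² = 17.486 °C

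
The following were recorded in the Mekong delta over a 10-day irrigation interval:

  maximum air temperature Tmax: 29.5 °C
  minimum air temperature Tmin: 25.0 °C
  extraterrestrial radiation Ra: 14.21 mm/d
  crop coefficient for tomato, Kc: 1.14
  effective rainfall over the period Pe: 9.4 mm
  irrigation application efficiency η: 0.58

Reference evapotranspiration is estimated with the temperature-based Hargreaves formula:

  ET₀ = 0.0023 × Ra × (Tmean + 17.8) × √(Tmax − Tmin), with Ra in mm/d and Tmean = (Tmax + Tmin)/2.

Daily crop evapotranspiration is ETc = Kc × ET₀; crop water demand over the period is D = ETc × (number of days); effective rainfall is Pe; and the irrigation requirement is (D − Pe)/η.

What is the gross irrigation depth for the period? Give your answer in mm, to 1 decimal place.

Tmean = (29.5 + 25.0)/2 = 27.25 °C
ET₀ = 0.0023 × 14.21 × (27.25 + 17.8) × √4.5 = 0.0023 × 14.21 × 45.05 × 2.1213 = 3.1233 mm/d
ETc = Kc × ET₀ = 1.14 × 3.1233 = 3.5606 mm/d
Crop demand D = ETc × 10 d = 3.5606 × 10 = 35.606 mm
D − Pe = 35.606 − 9.4 = 26.206 mm
Gross irrigation = 26.206 / 0.58 = 45.183 mm

45.2 mm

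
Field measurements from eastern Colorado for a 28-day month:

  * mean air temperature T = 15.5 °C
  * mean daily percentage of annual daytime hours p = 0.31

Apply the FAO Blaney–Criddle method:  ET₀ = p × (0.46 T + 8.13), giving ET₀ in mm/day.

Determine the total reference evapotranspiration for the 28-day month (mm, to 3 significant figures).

132 mm

ET₀ = 0.31 × (0.46 × 15.5 + 8.13) = 0.31 × 15.260 = 4.7306 mm/d
Monthly total = 4.7306 × 28 = 132.457 mm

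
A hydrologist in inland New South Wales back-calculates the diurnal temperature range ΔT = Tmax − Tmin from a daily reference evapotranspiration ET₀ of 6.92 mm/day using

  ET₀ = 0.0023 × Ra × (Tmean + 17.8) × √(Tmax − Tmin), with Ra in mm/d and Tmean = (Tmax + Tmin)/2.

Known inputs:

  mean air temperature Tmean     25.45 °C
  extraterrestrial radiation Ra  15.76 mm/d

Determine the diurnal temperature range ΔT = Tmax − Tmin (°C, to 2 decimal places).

19.48 °C

√ΔT = ET₀ / [0.0023 × Ra × (Tmean+17.8)] = 6.92 / (0.0023 × 15.76 × 43.25) = 4.4140
ΔT = 4.4140² = 19.483 °C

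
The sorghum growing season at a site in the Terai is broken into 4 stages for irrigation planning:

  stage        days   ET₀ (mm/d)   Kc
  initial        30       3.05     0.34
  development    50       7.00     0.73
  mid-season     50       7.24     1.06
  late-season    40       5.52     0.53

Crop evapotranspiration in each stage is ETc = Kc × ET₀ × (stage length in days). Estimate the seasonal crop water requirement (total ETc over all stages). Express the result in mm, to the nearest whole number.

initial: 0.34 × 3.05 × 30 = 31.11 mm
development: 0.73 × 7.00 × 50 = 255.50 mm
mid-season: 1.06 × 7.24 × 50 = 383.72 mm
late-season: 0.53 × 5.52 × 40 = 117.02 mm
Seasonal total = 787.35 mm

787 mm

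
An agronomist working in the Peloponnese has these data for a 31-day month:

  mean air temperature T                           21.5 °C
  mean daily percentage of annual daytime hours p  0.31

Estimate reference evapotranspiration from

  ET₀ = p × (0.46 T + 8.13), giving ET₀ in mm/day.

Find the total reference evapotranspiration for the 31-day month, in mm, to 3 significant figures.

ET₀ = 0.31 × (0.46 × 21.5 + 8.13) = 0.31 × 18.020 = 5.5862 mm/d
Monthly total = 5.5862 × 31 = 173.172 mm

173 mm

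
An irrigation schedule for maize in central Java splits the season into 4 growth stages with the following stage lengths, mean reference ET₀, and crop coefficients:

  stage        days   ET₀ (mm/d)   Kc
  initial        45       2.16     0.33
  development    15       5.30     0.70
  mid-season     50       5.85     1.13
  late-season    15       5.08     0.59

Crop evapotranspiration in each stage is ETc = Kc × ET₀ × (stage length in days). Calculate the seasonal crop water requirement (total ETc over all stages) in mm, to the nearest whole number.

initial: 0.33 × 2.16 × 45 = 32.08 mm
development: 0.70 × 5.30 × 15 = 55.65 mm
mid-season: 1.13 × 5.85 × 50 = 330.53 mm
late-season: 0.59 × 5.08 × 15 = 44.96 mm
Seasonal total = 463.22 mm

463 mm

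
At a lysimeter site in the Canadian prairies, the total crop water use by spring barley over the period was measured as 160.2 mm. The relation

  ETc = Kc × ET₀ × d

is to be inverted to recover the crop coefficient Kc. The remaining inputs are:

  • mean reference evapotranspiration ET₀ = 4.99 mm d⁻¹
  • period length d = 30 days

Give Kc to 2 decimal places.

ETc = Kc × ET₀ × d  ⇒  Kc = ETc / (ET₀ × d)
Kc = 160.2 / (4.99 × 30) = 160.2 / 149.70 = 1.0701

1.07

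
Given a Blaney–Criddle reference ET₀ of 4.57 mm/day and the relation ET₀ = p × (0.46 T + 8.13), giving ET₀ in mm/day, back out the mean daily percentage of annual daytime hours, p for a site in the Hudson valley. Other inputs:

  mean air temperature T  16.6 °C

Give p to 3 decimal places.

0.290

p = ET₀ / (0.46 T + 8.13) = 4.57 / (0.46 × 16.6 + 8.13) = 4.57 / 15.766 = 0.2899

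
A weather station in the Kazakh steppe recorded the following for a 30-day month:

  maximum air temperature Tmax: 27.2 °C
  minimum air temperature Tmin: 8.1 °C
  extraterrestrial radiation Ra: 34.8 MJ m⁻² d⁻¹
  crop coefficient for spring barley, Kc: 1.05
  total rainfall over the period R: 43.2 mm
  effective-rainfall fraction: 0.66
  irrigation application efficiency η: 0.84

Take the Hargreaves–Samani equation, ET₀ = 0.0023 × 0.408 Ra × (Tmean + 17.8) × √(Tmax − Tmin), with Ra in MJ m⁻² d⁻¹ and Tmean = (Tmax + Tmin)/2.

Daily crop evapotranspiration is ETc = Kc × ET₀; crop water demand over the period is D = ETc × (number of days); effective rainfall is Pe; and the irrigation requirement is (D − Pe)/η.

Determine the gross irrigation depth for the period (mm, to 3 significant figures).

Tmean = (27.2 + 8.1)/2 = 17.65 °C
0.408 Ra = 0.408 × 34.8 = 14.1984 mm/d equivalent
ET₀ = 0.0023 × 14.1984 × (17.65 + 17.8) × √19.1 = 0.0023 × 14.1984 × 35.45 × 4.3704 = 5.0595 mm/d
ETc = Kc × ET₀ = 1.05 × 5.0595 = 5.3125 mm/d
Crop demand D = ETc × 30 d = 5.3125 × 30 = 159.375 mm
Pe = 0.66 × 43.2 = 28.512 mm
D − Pe = 159.375 − 28.512 = 130.863 mm
Gross irrigation = 130.863 / 0.84 = 155.789 mm

156 mm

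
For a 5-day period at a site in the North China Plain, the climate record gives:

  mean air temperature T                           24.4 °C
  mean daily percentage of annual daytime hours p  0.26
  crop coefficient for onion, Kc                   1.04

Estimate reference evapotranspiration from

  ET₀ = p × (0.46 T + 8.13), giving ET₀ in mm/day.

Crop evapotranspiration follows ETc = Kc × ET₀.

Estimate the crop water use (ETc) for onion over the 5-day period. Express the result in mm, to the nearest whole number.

ET₀ = 0.26 × (0.46 × 24.4 + 8.13) = 0.26 × 19.354 = 5.0320 mm/d
ETc = Kc × ET₀ = 1.04 × 5.0320 = 5.2333 mm/d
Over 5 days: 5.2333 × 5 = 26.167 mm

26 mm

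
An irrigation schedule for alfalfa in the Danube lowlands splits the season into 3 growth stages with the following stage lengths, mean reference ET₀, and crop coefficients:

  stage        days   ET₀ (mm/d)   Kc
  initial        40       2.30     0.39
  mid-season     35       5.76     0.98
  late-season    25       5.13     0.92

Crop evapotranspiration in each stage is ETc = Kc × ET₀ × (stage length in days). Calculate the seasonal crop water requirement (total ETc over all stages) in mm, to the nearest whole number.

initial: 0.39 × 2.30 × 40 = 35.88 mm
mid-season: 0.98 × 5.76 × 35 = 197.57 mm
late-season: 0.92 × 5.13 × 25 = 117.99 mm
Seasonal total = 351.44 mm

351 mm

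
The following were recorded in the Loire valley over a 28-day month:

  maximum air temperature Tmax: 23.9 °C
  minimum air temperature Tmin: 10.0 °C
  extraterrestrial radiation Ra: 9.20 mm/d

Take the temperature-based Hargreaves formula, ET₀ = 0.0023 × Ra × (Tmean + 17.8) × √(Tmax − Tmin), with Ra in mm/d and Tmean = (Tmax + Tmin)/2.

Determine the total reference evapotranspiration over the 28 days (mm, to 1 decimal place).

Tmean = (23.9 + 10.0)/2 = 16.95 °C
ET₀ = 0.0023 × 9.20 × (16.95 + 17.8) × √13.9 = 0.0023 × 9.20 × 34.75 × 3.7283 = 2.7415 mm/d
Over 28 days: 2.7415 × 28 = 76.762 mm

76.8 mm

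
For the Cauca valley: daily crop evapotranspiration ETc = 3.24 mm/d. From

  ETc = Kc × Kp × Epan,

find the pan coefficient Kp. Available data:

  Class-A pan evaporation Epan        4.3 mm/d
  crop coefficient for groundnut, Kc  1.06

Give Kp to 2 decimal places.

ETc = Kc × Kp × Epan  ⇒  Kp = ETc / (Kc × Epan)
Kp = 3.24 / (1.06 × 4.3) = 3.24 / 4.558 = 0.7108

0.71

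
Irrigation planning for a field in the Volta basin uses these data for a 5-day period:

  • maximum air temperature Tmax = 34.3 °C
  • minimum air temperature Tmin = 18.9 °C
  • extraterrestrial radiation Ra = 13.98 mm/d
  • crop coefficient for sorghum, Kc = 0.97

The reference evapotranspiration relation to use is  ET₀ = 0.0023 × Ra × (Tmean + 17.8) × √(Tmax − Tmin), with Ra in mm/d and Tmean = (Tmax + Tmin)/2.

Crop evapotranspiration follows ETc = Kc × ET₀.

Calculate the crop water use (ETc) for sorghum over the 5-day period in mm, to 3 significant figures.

Tmean = (34.3 + 18.9)/2 = 26.60 °C
ET₀ = 0.0023 × 13.98 × (26.60 + 17.8) × √15.4 = 0.0023 × 13.98 × 44.40 × 3.9243 = 5.6025 mm/d
ETc = Kc × ET₀ = 0.97 × 5.6025 = 5.4344 mm/d
Over 5 days: 5.4344 × 5 = 27.172 mm

27.2 mm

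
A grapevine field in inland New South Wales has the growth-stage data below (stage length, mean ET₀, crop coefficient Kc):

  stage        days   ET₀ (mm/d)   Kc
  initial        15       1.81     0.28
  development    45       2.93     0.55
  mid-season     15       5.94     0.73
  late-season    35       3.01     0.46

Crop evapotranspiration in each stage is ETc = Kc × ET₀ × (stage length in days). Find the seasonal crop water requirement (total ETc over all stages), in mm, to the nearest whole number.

194 mm

initial: 0.28 × 1.81 × 15 = 7.60 mm
development: 0.55 × 2.93 × 45 = 72.52 mm
mid-season: 0.73 × 5.94 × 15 = 65.04 mm
late-season: 0.46 × 3.01 × 35 = 48.46 mm
Seasonal total = 193.62 mm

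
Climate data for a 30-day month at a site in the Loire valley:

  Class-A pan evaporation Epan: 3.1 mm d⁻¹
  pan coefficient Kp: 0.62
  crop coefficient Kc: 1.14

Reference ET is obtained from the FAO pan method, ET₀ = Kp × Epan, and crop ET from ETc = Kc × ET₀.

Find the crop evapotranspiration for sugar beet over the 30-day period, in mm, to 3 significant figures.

ET₀ = 0.62 × 3.1 = 1.9220 mm/d
ETc = Kc × ET₀ = 1.14 × 1.9220 = 2.1911 mm/d
Over 30 days: 2.1911 × 30 = 65.733 mm

65.7 mm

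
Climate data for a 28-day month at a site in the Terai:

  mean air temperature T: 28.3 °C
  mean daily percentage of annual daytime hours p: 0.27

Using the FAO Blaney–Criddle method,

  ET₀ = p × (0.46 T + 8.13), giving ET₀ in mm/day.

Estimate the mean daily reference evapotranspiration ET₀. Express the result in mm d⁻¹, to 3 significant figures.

5.71 mm d⁻¹

ET₀ = 0.27 × (0.46 × 28.3 + 8.13) = 0.27 × 21.148 = 5.7100 mm/d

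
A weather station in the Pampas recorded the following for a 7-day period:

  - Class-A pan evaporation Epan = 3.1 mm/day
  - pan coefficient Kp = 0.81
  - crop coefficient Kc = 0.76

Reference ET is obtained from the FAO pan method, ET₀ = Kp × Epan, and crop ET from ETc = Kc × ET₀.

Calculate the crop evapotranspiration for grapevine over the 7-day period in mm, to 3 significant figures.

ET₀ = 0.81 × 3.1 = 2.5110 mm/d
ETc = Kc × ET₀ = 0.76 × 2.5110 = 1.9084 mm/d
Over 7 days: 1.9084 × 7 = 13.359 mm

13.4 mm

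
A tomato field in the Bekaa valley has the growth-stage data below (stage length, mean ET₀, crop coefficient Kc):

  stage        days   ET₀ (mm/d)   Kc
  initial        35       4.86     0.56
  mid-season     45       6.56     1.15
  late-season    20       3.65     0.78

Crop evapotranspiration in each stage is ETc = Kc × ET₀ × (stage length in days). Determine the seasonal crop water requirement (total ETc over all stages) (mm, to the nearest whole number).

initial: 0.56 × 4.86 × 35 = 95.26 mm
mid-season: 1.15 × 6.56 × 45 = 339.48 mm
late-season: 0.78 × 3.65 × 20 = 56.94 mm
Seasonal total = 491.68 mm

492 mm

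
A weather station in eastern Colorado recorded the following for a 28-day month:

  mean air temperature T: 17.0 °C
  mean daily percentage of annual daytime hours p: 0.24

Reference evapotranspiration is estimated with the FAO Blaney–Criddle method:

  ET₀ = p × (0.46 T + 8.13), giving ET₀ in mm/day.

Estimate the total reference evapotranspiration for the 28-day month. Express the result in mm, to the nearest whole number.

107 mm

ET₀ = 0.24 × (0.46 × 17.0 + 8.13) = 0.24 × 15.950 = 3.8280 mm/d
Monthly total = 3.8280 × 28 = 107.184 mm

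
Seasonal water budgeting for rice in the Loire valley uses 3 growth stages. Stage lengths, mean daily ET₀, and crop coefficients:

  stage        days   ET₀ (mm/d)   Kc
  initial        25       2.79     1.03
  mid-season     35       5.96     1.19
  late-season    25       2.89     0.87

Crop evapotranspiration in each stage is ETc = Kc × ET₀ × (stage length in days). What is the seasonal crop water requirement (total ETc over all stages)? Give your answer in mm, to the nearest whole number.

383 mm

initial: 1.03 × 2.79 × 25 = 71.84 mm
mid-season: 1.19 × 5.96 × 35 = 248.23 mm
late-season: 0.87 × 2.89 × 25 = 62.86 mm
Seasonal total = 382.93 mm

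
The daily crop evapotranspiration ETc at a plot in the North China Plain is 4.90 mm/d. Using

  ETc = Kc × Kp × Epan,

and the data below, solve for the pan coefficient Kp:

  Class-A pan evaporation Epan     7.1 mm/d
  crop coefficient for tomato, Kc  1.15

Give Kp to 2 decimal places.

ETc = Kc × Kp × Epan  ⇒  Kp = ETc / (Kc × Epan)
Kp = 4.90 / (1.15 × 7.1) = 4.90 / 8.165 = 0.6001

0.60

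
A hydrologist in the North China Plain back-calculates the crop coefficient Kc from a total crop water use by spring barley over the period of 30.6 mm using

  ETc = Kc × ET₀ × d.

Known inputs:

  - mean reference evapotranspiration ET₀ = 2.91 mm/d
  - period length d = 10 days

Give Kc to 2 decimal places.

1.05

ETc = Kc × ET₀ × d  ⇒  Kc = ETc / (ET₀ × d)
Kc = 30.6 / (2.91 × 10) = 30.6 / 29.10 = 1.0515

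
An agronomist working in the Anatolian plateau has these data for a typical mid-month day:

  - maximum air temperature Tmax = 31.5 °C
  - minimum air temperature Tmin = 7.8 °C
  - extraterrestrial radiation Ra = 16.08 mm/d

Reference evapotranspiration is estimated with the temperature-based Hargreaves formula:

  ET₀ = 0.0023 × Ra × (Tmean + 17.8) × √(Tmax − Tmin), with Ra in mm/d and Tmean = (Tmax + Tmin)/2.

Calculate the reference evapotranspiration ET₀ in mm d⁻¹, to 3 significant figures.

6.74 mm d⁻¹

Tmean = (31.5 + 7.8)/2 = 19.65 °C
ET₀ = 0.0023 × 16.08 × (19.65 + 17.8) × √23.7 = 0.0023 × 16.08 × 37.45 × 4.8683 = 6.7428 mm/d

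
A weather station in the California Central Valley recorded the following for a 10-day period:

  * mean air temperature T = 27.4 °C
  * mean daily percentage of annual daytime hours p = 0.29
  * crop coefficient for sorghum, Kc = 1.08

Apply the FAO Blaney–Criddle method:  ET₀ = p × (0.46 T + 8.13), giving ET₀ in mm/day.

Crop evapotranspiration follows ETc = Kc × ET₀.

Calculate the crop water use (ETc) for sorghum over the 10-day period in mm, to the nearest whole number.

ET₀ = 0.29 × (0.46 × 27.4 + 8.13) = 0.29 × 20.734 = 6.0129 mm/d
ETc = Kc × ET₀ = 1.08 × 6.0129 = 6.4939 mm/d
Over 10 days: 6.4939 × 10 = 64.939 mm

65 mm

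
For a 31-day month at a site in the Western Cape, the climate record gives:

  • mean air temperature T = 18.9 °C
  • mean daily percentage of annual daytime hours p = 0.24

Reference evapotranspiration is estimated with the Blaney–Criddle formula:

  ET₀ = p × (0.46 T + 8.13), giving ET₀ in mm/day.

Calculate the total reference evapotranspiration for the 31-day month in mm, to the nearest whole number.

ET₀ = 0.24 × (0.46 × 18.9 + 8.13) = 0.24 × 16.824 = 4.0378 mm/d
Monthly total = 4.0378 × 31 = 125.172 mm

125 mm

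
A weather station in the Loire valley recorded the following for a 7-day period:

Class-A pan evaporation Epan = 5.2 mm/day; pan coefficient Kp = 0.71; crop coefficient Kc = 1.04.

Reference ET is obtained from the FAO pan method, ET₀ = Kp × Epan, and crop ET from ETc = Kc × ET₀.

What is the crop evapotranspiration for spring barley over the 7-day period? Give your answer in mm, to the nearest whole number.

ET₀ = 0.71 × 5.2 = 3.6920 mm/d
ETc = Kc × ET₀ = 1.04 × 3.6920 = 3.8397 mm/d
Over 7 days: 3.8397 × 7 = 26.878 mm

27 mm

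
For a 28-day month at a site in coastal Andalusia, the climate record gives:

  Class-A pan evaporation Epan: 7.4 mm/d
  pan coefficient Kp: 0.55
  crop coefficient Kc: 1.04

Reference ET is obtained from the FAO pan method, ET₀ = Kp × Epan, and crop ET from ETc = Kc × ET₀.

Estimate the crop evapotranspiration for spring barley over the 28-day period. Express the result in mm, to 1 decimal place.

ET₀ = 0.55 × 7.4 = 4.0700 mm/d
ETc = Kc × ET₀ = 1.04 × 4.0700 = 4.2328 mm/d
Over 28 days: 4.2328 × 28 = 118.518 mm

118.5 mm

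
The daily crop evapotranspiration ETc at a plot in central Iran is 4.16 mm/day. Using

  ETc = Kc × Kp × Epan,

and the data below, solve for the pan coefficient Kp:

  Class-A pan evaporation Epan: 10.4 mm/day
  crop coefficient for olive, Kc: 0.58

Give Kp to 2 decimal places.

ETc = Kc × Kp × Epan  ⇒  Kp = ETc / (Kc × Epan)
Kp = 4.16 / (0.58 × 10.4) = 4.16 / 6.032 = 0.6897

0.69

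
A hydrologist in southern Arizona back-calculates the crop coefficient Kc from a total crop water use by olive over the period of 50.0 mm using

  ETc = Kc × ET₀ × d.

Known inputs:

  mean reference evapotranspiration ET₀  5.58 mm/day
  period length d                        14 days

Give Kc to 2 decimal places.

0.64

ETc = Kc × ET₀ × d  ⇒  Kc = ETc / (ET₀ × d)
Kc = 50.0 / (5.58 × 14) = 50.0 / 78.12 = 0.6400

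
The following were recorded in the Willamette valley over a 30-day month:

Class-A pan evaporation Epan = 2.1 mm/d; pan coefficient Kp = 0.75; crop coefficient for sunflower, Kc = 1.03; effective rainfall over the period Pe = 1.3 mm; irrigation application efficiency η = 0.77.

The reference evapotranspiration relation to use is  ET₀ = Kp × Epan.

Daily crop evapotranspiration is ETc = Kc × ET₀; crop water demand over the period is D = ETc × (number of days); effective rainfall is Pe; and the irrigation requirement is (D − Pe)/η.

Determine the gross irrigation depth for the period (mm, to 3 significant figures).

ET₀ = 0.75 × 2.1 = 1.5750 mm/d
ETc = Kc × ET₀ = 1.03 × 1.5750 = 1.6223 mm/d
Crop demand D = ETc × 30 d = 1.6223 × 30 = 48.669 mm
D − Pe = 48.669 − 1.3 = 47.369 mm
Gross irrigation = 47.369 / 0.77 = 61.518 mm

61.5 mm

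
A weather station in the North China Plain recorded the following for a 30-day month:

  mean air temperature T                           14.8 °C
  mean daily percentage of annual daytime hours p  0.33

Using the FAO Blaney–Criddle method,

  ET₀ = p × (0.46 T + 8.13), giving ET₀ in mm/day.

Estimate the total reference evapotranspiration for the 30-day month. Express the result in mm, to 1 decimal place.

ET₀ = 0.33 × (0.46 × 14.8 + 8.13) = 0.33 × 14.938 = 4.9295 mm/d
Monthly total = 4.9295 × 30 = 147.885 mm

147.9 mm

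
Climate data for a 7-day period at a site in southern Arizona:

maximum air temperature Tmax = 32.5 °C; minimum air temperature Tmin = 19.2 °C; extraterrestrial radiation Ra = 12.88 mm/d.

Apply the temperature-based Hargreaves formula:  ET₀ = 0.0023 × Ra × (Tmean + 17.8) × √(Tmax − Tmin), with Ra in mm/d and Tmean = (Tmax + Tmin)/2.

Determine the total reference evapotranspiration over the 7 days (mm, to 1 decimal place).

33.0 mm

Tmean = (32.5 + 19.2)/2 = 25.85 °C
ET₀ = 0.0023 × 12.88 × (25.85 + 17.8) × √13.3 = 0.0023 × 12.88 × 43.65 × 3.6469 = 4.7158 mm/d
Over 7 days: 4.7158 × 7 = 33.011 mm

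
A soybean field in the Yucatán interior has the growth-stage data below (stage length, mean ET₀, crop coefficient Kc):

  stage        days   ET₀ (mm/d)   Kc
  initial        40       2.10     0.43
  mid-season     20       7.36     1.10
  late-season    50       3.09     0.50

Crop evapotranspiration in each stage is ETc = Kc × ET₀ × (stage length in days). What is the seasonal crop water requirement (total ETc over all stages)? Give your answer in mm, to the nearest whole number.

275 mm

initial: 0.43 × 2.10 × 40 = 36.12 mm
mid-season: 1.10 × 7.36 × 20 = 161.92 mm
late-season: 0.50 × 3.09 × 50 = 77.25 mm
Seasonal total = 275.29 mm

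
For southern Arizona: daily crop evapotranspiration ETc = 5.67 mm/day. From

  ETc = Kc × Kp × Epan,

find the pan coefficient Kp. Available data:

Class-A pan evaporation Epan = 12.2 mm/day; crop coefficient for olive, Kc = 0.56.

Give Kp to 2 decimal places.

0.83

ETc = Kc × Kp × Epan  ⇒  Kp = ETc / (Kc × Epan)
Kp = 5.67 / (0.56 × 12.2) = 5.67 / 6.832 = 0.8299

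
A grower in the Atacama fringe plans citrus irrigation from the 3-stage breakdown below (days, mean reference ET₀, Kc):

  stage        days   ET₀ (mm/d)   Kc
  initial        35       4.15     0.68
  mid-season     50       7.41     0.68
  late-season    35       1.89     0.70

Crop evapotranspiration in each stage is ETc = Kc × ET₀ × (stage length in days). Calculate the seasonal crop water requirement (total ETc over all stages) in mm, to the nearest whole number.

397 mm

initial: 0.68 × 4.15 × 35 = 98.77 mm
mid-season: 0.68 × 7.41 × 50 = 251.94 mm
late-season: 0.70 × 1.89 × 35 = 46.31 mm
Seasonal total = 397.02 mm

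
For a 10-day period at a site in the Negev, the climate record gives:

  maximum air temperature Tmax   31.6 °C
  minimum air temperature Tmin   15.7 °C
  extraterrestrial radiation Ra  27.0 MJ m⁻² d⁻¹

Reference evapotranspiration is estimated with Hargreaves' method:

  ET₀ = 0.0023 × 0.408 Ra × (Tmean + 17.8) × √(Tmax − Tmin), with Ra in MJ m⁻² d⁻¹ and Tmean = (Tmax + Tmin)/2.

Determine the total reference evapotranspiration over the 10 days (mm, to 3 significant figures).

Tmean = (31.6 + 15.7)/2 = 23.65 °C
0.408 Ra = 0.408 × 27.0 = 11.0160 mm/d equivalent
ET₀ = 0.0023 × 11.0160 × (23.65 + 17.8) × √15.9 = 0.0023 × 11.0160 × 41.45 × 3.9875 = 4.1877 mm/d
Over 10 days: 4.1877 × 10 = 41.877 mm

41.9 mm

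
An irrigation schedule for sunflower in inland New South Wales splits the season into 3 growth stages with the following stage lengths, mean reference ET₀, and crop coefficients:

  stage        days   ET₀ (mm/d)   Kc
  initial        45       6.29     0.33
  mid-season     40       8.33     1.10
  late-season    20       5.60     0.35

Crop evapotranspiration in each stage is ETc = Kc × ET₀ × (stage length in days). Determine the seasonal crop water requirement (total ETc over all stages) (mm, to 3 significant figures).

initial: 0.33 × 6.29 × 45 = 93.41 mm
mid-season: 1.10 × 8.33 × 40 = 366.52 mm
late-season: 0.35 × 5.60 × 20 = 39.20 mm
Seasonal total = 499.13 mm

499 mm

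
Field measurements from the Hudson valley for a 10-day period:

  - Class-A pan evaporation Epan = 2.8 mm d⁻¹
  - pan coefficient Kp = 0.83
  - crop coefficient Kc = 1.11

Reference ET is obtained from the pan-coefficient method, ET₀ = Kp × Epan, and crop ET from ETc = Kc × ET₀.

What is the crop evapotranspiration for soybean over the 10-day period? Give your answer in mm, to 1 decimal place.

25.8 mm

ET₀ = 0.83 × 2.8 = 2.3240 mm/d
ETc = Kc × ET₀ = 1.11 × 2.3240 = 2.5796 mm/d
Over 10 days: 2.5796 × 10 = 25.796 mm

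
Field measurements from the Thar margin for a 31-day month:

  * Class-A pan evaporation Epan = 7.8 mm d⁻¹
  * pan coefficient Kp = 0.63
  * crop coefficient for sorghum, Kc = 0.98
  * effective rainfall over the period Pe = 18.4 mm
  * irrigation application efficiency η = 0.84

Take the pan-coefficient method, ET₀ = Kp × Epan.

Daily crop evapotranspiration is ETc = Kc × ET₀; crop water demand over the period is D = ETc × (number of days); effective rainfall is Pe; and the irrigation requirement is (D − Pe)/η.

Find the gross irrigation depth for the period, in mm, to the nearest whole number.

ET₀ = 0.63 × 7.8 = 4.9140 mm/d
ETc = Kc × ET₀ = 0.98 × 4.9140 = 4.8157 mm/d
Crop demand D = ETc × 31 d = 4.8157 × 31 = 149.287 mm
D − Pe = 149.287 − 18.4 = 130.887 mm
Gross irrigation = 130.887 / 0.84 = 155.818 mm

156 mm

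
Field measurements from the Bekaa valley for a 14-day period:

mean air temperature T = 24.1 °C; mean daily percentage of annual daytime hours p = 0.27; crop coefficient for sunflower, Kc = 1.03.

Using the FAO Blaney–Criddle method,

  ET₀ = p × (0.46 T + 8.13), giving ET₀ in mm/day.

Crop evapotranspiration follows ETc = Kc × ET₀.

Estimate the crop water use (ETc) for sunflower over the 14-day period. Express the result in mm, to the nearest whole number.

ET₀ = 0.27 × (0.46 × 24.1 + 8.13) = 0.27 × 19.216 = 5.1883 mm/d
ETc = Kc × ET₀ = 1.03 × 5.1883 = 5.3439 mm/d
Over 14 days: 5.3439 × 14 = 74.815 mm

75 mm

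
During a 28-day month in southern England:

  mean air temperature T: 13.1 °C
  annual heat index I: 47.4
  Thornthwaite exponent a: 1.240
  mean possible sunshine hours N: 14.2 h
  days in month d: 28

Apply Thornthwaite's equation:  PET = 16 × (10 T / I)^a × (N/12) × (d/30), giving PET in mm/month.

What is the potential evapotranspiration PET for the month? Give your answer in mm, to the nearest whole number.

62 mm

10T/I = 10 × 13.1 / 47.4 = 2.7637
(10T/I)^a = 2.7637^1.240 = 3.5274
Uncorrected PET = 16 × 3.5274 = 56.438 mm
Correction = (N/12)(d/30) = (14.2/12)(28/30) = 1.1044
PET = 56.438 × 1.1044 = 62.330 mm/month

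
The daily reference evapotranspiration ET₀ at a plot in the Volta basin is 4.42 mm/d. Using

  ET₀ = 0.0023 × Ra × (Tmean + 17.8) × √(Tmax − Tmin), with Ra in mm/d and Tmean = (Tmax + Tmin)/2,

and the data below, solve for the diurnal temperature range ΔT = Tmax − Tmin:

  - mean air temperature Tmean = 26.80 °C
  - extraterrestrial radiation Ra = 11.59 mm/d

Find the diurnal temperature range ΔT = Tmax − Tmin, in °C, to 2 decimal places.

√ΔT = ET₀ / [0.0023 × Ra × (Tmean+17.8)] = 4.42 / (0.0023 × 11.59 × 44.60) = 3.7177
ΔT = 3.7177² = 13.821 °C

13.82 °C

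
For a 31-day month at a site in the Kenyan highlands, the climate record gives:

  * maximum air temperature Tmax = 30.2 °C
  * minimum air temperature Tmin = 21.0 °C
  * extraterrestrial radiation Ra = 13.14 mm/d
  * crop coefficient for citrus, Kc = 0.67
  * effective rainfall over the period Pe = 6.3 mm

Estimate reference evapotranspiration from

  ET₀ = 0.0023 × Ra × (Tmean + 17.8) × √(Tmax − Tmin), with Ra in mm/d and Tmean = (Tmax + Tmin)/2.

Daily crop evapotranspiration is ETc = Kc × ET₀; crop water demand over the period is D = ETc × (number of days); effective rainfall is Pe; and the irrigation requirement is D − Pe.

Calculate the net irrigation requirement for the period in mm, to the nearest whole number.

76 mm

Tmean = (30.2 + 21.0)/2 = 25.60 °C
ET₀ = 0.0023 × 13.14 × (25.60 + 17.8) × √9.2 = 0.0023 × 13.14 × 43.40 × 3.0332 = 3.9785 mm/d
ETc = Kc × ET₀ = 0.67 × 3.9785 = 2.6656 mm/d
Crop demand D = ETc × 31 d = 2.6656 × 31 = 82.634 mm
D − Pe = 82.634 − 6.3 = 76.334 mm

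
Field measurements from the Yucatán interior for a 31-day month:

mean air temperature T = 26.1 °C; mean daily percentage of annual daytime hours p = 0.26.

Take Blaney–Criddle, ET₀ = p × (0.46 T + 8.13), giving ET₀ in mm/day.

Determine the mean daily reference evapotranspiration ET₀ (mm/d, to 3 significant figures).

ET₀ = 0.26 × (0.46 × 26.1 + 8.13) = 0.26 × 20.136 = 5.2354 mm/d

5.24 mm/d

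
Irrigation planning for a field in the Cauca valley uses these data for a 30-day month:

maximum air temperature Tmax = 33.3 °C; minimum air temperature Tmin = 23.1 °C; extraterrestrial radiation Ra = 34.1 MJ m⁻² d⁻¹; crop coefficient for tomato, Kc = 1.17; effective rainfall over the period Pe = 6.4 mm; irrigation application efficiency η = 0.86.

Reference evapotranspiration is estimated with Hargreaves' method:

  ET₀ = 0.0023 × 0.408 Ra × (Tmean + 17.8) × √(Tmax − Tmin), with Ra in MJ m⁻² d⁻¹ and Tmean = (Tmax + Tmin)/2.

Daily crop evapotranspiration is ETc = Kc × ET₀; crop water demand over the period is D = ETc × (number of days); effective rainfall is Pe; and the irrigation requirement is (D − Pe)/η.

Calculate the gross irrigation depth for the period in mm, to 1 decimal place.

184.4 mm

Tmean = (33.3 + 23.1)/2 = 28.20 °C
0.408 Ra = 0.408 × 34.1 = 13.9128 mm/d equivalent
ET₀ = 0.0023 × 13.9128 × (28.20 + 17.8) × √10.2 = 0.0023 × 13.9128 × 46.00 × 3.1937 = 4.7010 mm/d
ETc = Kc × ET₀ = 1.17 × 4.7010 = 5.5002 mm/d
Crop demand D = ETc × 30 d = 5.5002 × 30 = 165.006 mm
D − Pe = 165.006 − 6.4 = 158.606 mm
Gross irrigation = 158.606 / 0.86 = 184.426 mm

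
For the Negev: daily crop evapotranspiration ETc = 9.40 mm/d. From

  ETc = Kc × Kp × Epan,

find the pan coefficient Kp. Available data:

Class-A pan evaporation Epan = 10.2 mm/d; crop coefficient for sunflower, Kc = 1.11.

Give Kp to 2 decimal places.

ETc = Kc × Kp × Epan  ⇒  Kp = ETc / (Kc × Epan)
Kp = 9.40 / (1.11 × 10.2) = 9.40 / 11.322 = 0.8302

0.83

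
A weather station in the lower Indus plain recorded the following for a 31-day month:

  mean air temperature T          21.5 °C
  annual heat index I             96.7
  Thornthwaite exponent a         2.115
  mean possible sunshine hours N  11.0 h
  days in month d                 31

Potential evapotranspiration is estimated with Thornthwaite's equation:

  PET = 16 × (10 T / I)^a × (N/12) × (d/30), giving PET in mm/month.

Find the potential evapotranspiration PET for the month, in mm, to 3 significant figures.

82.1 mm

10T/I = 10 × 21.5 / 96.7 = 2.2234
(10T/I)^a = 2.2234^2.115 = 5.4193
Uncorrected PET = 16 × 5.4193 = 86.709 mm
Correction = (N/12)(d/30) = (11.0/12)(31/30) = 0.9472
PET = 86.709 × 0.9472 = 82.131 mm/month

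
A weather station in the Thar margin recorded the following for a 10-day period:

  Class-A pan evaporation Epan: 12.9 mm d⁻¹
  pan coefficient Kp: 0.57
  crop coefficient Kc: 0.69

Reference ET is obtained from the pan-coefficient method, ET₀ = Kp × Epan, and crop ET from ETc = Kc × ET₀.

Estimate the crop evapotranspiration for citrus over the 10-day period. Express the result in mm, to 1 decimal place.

50.7 mm

ET₀ = 0.57 × 12.9 = 7.3530 mm/d
ETc = Kc × ET₀ = 0.69 × 7.3530 = 5.0736 mm/d
Over 10 days: 5.0736 × 10 = 50.736 mm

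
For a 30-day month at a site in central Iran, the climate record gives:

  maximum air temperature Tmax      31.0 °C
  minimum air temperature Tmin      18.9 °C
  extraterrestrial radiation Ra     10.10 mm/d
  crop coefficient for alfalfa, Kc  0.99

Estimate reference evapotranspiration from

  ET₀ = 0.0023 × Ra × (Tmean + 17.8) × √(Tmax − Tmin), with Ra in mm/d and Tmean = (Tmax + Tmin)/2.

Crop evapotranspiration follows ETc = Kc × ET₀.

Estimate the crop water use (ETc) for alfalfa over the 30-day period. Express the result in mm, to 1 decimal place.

Tmean = (31.0 + 18.9)/2 = 24.95 °C
ET₀ = 0.0023 × 10.10 × (24.95 + 17.8) × √12.1 = 0.0023 × 10.10 × 42.75 × 3.4785 = 3.4544 mm/d
ETc = Kc × ET₀ = 0.99 × 3.4544 = 3.4199 mm/d
Over 30 days: 3.4199 × 30 = 102.597 mm

102.6 mm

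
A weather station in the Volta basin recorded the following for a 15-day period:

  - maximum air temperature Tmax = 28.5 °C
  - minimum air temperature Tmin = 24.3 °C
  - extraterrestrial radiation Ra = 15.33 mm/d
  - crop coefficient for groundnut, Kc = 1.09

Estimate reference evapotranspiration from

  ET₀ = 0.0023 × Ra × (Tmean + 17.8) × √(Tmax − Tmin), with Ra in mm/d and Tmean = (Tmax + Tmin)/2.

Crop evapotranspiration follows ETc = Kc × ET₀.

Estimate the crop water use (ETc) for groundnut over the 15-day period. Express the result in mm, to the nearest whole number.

52 mm

Tmean = (28.5 + 24.3)/2 = 26.40 °C
ET₀ = 0.0023 × 15.33 × (26.40 + 17.8) × √4.2 = 0.0023 × 15.33 × 44.20 × 2.0494 = 3.1939 mm/d
ETc = Kc × ET₀ = 1.09 × 3.1939 = 3.4814 mm/d
Over 15 days: 3.4814 × 15 = 52.221 mm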